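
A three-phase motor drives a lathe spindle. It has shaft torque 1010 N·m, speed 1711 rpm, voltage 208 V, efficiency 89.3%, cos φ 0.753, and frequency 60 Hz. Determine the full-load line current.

747 A

ω = 2π×1711/60 = 179.2 rad/s; P_out = τω = 1010 × 179.2 = 180992 W
P_in = P_out / η = 180992 / 0.893 = 202679 W
I_L = P_in / (√3·V_L·cosφ) = 202679 / (1.732 × 208 × 0.753) = 747 A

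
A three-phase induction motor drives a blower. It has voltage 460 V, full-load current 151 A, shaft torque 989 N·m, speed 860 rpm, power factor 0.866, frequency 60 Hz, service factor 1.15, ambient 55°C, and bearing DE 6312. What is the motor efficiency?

85.5 %

ω = 2π × 860/60 = 90.06 rad/s; P_out = τω = 989 × 90.06 = 89069 W
P_in = √3·V_L·I_L·cosφ = 1.732 × 460 × 151 × 0.866 = 104184 W
η = P_out / P_in = 89069 / 104184 = 0.855 = 85.5%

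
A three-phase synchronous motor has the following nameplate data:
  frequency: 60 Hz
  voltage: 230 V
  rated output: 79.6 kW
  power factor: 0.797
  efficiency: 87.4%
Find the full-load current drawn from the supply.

287 A

P_out = 79.6 kW = 79600 W
P_in = P_out / η = 79600 / 0.874 = 91076 W
I_L = P_in / (√3·V_L·cosφ) = 91076 / (1.732 × 230 × 0.797) = 287 A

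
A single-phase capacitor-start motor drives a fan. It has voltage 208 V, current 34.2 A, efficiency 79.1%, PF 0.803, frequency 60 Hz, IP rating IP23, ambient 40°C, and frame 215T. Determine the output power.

P_in = V·I·cosφ = 208 × 34.2 × 0.803 = 5712 W
P_out = η·P_in = 0.791 × 5712 = 4518 W

4.52 kW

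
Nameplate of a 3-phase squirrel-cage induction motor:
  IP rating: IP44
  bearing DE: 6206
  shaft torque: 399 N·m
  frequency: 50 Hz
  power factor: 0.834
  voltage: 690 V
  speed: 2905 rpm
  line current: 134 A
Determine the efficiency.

90.9 %

ω = 2π × 2905/60 = 304.2 rad/s; P_out = τω = 399 × 304.2 = 121376 W
P_in = √3·V_L·I_L·cosφ = 1.732 × 690 × 134 × 0.834 = 133557 W
η = P_out / P_in = 121376 / 133557 = 0.909 = 90.9%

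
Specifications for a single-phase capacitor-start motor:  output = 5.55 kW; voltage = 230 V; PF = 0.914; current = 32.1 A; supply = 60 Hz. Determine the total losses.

P_in = V·I·cosφ = 230×32.1×0.914 = 6748 W
P_out = 5550 W
Losses = P_in − P_out = 6748 − 5550 = 1198 W

1200 W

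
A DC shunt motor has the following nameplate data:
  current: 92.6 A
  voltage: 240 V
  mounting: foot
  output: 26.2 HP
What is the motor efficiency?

87.9 %

P_out = 26.2 × 746 = 19545 W
P_in = V·I = 240 × 92.6 = 22224 W
η = P_out / P_in = 19545 / 22224 = 0.879 = 87.9%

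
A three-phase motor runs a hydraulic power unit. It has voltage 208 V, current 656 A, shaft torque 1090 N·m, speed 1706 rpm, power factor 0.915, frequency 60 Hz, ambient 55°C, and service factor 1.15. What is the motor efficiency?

90.1 %

ω = 2π × 1706/60 = 178.7 rad/s; P_out = τω = 1090 × 178.7 = 194783 W
P_in = √3·V_L·I_L·cosφ = 1.732 × 208 × 656 × 0.915 = 216240 W
η = P_out / P_in = 194783 / 216240 = 0.901 = 90.1%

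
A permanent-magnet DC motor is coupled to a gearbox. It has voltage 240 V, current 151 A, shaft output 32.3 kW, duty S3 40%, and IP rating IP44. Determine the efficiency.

P_out = 32.3 kW = 32300 W
P_in = V·I = 240 × 151 = 36240 W
η = P_out / P_in = 32300 / 36240 = 0.891 = 89.1%

89.1 %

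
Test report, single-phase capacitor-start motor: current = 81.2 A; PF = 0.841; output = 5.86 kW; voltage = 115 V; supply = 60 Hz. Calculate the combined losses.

P_in = V·I·cosφ = 115×81.2×0.841 = 7853 W
P_out = 5860 W
Losses = P_in − P_out = 7853 − 5860 = 1993 W

1990 W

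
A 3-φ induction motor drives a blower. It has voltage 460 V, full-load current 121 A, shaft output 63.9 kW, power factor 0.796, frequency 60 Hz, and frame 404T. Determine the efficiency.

83.3 %

P_out = 63.9 kW = 63900 W
P_in = √3·V_L·I_L·cosφ = 1.732 × 460 × 121 × 0.796 = 76737 W
η = P_out / P_in = 63900 / 76737 = 0.833 = 83.3%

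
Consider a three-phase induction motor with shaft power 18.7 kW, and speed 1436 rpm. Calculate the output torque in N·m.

ω = 2π × 1436/60 = 150.4 rad/s
τ = P/ω = 18700/150.4 = 124 N·m

124 N·m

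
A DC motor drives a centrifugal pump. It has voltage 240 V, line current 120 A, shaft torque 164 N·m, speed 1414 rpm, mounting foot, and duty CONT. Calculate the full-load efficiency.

84.3 %

ω = 2π × 1414/60 = 148.1 rad/s; P_out = τω = 164 × 148.1 = 24288 W
P_in = V·I = 240 × 120 = 28800 W
η = P_out / P_in = 24288 / 28800 = 0.843 = 84.3%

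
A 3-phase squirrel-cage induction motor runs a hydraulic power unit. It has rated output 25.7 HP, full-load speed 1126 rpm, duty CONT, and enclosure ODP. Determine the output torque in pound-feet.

P_out = 25.7 × 746 = 19172 W
ω = 2π × 1126/60 = 117.9 rad/s
τ = P_out/ω = 19172/117.9 = 162.6 N·m
In lb·ft: 162.6/1.356 = 120 lb·ft

120 lb·ft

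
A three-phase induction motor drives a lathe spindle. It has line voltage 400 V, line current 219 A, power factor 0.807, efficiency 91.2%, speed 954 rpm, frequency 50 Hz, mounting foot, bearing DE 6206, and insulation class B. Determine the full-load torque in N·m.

P_in = √3·V·I·cosφ = 1.732 × 400 × 219 × 0.807 = 122441 W
P_out = η·P_in = 0.912 × 122441 = 111666 W
n = 954 rpm
ω = 2π×954/60 = 99.9 rad/s
τ = P_out/ω = 111666/99.9 = 1120 N·m

1120 N·m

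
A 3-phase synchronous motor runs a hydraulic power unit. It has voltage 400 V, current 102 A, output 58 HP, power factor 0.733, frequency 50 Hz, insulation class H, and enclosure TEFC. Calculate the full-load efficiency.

83.5 %

P_out = 58 × 746 = 43268 W
P_in = √3·V_L·I_L·cosφ = 1.732 × 400 × 102 × 0.733 = 51798 W
η = P_out / P_in = 43268 / 51798 = 0.835 = 83.5%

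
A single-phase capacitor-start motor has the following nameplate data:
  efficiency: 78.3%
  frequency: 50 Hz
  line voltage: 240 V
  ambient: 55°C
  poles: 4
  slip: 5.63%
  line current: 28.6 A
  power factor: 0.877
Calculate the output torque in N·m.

P_in = V·I·cosφ = 240 × 28.6 × 0.877 = 6020 W
P_out = η·P_in = 0.783 × 6020 = 4714 W
n_s = 120×50/4 = 1500 rpm; n = 1500×(1−0.0563) = 1416 rpm
ω = 2π×1416/60 = 148.3 rad/s
τ = P_out/ω = 4714/148.3 = 31.8 N·m

31.8 N·m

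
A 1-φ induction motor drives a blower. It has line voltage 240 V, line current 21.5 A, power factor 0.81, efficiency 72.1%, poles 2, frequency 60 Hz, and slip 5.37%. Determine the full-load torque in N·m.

8.45 N·m

P_in = V·I·cosφ = 240 × 21.5 × 0.81 = 4180 W
P_out = η·P_in = 0.721 × 4180 = 3014 W
n_s = 120×60/2 = 3600 rpm; n = 3600×(1−0.0537) = 3407 rpm
ω = 2π×3407/60 = 356.8 rad/s
τ = P_out/ω = 3014/356.8 = 8.45 N·m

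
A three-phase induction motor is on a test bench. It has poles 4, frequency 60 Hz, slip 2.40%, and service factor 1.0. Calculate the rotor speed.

n_s = 120f/p = 120×60/4 = 1800 rpm
n = n_s(1 − s) = 1800 × (1 − 0.024) = 1757 rpm

1757 rpm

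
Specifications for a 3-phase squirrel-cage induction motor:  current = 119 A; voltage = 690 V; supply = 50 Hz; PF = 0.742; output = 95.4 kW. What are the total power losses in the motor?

10.1 kW

P_in = √3·V·I·cosφ = 1.732×690×119×0.742 = 105523 W
P_out = 95400 W
Losses = P_in − P_out = 105523 − 95400 = 10123 W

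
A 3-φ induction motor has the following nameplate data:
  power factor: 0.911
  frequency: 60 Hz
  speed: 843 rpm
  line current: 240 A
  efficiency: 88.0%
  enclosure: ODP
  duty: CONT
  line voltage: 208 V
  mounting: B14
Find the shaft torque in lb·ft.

P_in = √3·V·I·cosφ = 1.732 × 208 × 240 × 0.911 = 78766 W
P_out = η·P_in = 0.88 × 78766 = 69314 W
n = 843 rpm
ω = 2π×843/60 = 88.28 rad/s
τ = P_out/ω = 69314/88.28 = 785.2 N·m
In lb·ft: 785.2/1.356 = 579 lb·ft

579 lb·ft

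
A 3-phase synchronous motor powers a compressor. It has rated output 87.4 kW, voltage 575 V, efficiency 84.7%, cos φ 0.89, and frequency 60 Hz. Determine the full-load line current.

116 A

P_out = 87.4 kW = 87400 W
P_in = P_out / η = 87400 / 0.847 = 103188 W
I_L = P_in / (√3·V_L·cosφ) = 103188 / (1.732 × 575 × 0.89) = 116 A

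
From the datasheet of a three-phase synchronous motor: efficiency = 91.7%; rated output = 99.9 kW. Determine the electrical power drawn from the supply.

109 kW

P_out = 99900 W
P_in = P_out/η = 99900/0.917 = 108942 W = 109 kW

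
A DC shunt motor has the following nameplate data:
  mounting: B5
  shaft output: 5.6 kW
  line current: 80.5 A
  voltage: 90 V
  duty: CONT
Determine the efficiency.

77.3 %

P_out = 5.6 kW = 5600 W
P_in = V·I = 90 × 80.5 = 7245 W
η = P_out / P_in = 5600 / 7245 = 0.773 = 77.3%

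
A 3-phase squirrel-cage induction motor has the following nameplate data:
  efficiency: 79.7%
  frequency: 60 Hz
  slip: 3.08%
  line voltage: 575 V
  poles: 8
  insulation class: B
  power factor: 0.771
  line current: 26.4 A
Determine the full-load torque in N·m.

177 N·m

P_in = √3·V·I·cosφ = 1.732 × 575 × 26.4 × 0.771 = 20271 W
P_out = η·P_in = 0.797 × 20271 = 16156 W
n_s = 120×60/8 = 900 rpm; n = 900×(1−0.0308) = 872 rpm
ω = 2π×872/60 = 91.32 rad/s
τ = P_out/ω = 16156/91.32 = 177 N·m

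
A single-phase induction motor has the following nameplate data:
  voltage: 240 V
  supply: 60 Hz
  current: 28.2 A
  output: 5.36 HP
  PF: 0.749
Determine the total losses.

1.07 kW

P_in = V·I·cosφ = 240×28.2×0.749 = 5069 W
P_out = 5.36×746 = 3999 W
Losses = P_in − P_out = 5069 − 3999 = 1070 W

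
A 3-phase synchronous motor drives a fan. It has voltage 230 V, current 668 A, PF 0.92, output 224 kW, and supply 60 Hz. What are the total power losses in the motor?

P_in = √3·V·I·cosφ = 1.732×230×668×0.92 = 244816 W
P_out = 224000 W
Losses = P_in − P_out = 244816 − 224000 = 20816 W

20.8 kW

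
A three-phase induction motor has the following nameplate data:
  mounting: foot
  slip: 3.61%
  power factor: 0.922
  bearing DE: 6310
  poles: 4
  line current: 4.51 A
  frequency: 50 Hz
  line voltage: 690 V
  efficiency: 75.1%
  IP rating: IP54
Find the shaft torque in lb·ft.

18.2 lb·ft

P_in = √3·V·I·cosφ = 1.732 × 690 × 4.51 × 0.922 = 4969 W
P_out = η·P_in = 0.751 × 4969 = 3732 W
n_s = 120×50/4 = 1500 rpm; n = 1500×(1−0.0361) = 1446 rpm
ω = 2π×1446/60 = 151.4 rad/s
τ = P_out/ω = 3732/151.4 = 24.65 N·m
In lb·ft: 24.65/1.356 = 18.2 lb·ft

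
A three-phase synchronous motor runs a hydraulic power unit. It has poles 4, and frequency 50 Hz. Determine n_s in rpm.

1500 rpm

n_s = 120f/p = 120×50/4 = 1500 rpm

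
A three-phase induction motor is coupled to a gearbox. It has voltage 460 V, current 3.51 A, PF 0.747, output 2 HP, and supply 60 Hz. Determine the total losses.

P_in = √3·V·I·cosφ = 1.732×460×3.51×0.747 = 2089 W
P_out = 2×746 = 1492 W
Losses = P_in − P_out = 2089 − 1492 = 597 W

597 W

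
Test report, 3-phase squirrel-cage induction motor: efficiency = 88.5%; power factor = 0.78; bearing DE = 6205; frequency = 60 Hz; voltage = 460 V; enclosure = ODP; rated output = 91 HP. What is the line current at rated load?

123 A

P_out = 91 × 746 = 67886 W
P_in = P_out / η = 67886 / 0.885 = 76707 W
I_L = P_in / (√3·V_L·cosφ) = 76707 / (1.732 × 460 × 0.78) = 123 A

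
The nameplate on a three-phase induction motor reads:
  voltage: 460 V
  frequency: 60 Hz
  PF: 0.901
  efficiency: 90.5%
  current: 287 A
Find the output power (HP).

250 HP

P_in = √3·V·I·cosφ = 1.732 × 460 × 287 × 0.901 = 206021 W
P_out = η·P_in = 0.905 × 206021 = 186449 W
= 186449/746 = 250 HP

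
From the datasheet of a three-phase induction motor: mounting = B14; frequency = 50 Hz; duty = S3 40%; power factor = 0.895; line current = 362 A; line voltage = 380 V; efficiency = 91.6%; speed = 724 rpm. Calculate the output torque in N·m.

2580 N·m

P_in = √3·V·I·cosφ = 1.732 × 380 × 362 × 0.895 = 213237 W
P_out = η·P_in = 0.916 × 213237 = 195325 W
n = 724 rpm
ω = 2π×724/60 = 75.82 rad/s
τ = P_out/ω = 195325/75.82 = 2580 N·m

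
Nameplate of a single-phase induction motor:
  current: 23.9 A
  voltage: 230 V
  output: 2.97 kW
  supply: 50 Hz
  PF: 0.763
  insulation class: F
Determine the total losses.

1220 W

P_in = V·I·cosφ = 230×23.9×0.763 = 4194 W
P_out = 2970 W
Losses = P_in − P_out = 4194 − 2970 = 1224 W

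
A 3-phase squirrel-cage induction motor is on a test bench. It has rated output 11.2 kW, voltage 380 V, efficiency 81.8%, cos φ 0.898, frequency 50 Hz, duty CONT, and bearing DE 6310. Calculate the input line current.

23.2 A

P_out = 11.2 kW = 11200 W
P_in = P_out / η = 11200 / 0.818 = 13692 W
I_L = P_in / (√3·V_L·cosφ) = 13692 / (1.732 × 380 × 0.898) = 23.2 A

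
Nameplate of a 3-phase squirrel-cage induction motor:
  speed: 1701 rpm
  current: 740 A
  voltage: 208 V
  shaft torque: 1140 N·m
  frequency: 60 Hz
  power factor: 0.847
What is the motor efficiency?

ω = 2π × 1701/60 = 178.1 rad/s; P_out = τω = 1140 × 178.1 = 203034 W
P_in = √3·V_L·I_L·cosφ = 1.732 × 208 × 740 × 0.847 = 225801 W
η = P_out / P_in = 203034 / 225801 = 0.899 = 89.9%

89.9 %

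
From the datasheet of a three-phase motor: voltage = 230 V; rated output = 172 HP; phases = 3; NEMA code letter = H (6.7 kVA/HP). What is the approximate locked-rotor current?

2890 A

S_LR = 6.7 × 172 = 1152.4 kVA
I_LR = S_LR/(√3·V_L) = 1152400/(1.732×230) = 2890 A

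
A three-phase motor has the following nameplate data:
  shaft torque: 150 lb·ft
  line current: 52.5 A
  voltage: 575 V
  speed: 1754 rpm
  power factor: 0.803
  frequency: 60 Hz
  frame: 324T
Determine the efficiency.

89.0 %

τ = 150 lb·ft × 1.356 = 203.4 N·m
ω = 2π × 1754/60 = 183.7 rad/s; P_out = τω = 203.4 × 183.7 = 37365 W
P_in = √3·V_L·I_L·cosφ = 1.732 × 575 × 52.5 × 0.803 = 41985 W
η = P_out / P_in = 37365 / 41985 = 0.890 = 89.0%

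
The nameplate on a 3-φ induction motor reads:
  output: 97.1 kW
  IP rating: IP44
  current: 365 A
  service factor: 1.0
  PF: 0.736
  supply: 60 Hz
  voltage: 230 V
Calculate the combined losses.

P_in = √3·V·I·cosφ = 1.732×230×365×0.736 = 107015 W
P_out = 97100 W
Losses = P_in − P_out = 107015 − 97100 = 9915 W

9.92 kW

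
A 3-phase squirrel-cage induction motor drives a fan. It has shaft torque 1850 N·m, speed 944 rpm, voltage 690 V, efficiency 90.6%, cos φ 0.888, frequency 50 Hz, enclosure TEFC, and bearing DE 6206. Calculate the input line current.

ω = 2π×944/60 = 98.86 rad/s; P_out = τω = 1850 × 98.86 = 182891 W
P_in = P_out / η = 182891 / 0.906 = 201866 W
I_L = P_in / (√3·V_L·cosφ) = 201866 / (1.732 × 690 × 0.888) = 190 A

190 A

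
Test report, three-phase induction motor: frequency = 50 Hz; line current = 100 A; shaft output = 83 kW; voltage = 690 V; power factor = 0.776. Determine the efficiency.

P_out = 83 kW = 83000 W
P_in = √3·V_L·I_L·cosφ = 1.732 × 690 × 100 × 0.776 = 92738 W
η = P_out / P_in = 83000 / 92738 = 0.895 = 89.5%

89.5 %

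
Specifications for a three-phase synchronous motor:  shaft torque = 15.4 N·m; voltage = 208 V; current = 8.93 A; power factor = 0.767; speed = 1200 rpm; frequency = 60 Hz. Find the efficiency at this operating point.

78.4 %

ω = 2π × 1200/60 = 125.7 rad/s; P_out = τω = 15.4 × 125.7 = 1936 W
P_in = √3·V_L·I_L·cosφ = 1.732 × 208 × 8.93 × 0.767 = 2468 W
η = P_out / P_in = 1936 / 2468 = 0.784 = 78.4%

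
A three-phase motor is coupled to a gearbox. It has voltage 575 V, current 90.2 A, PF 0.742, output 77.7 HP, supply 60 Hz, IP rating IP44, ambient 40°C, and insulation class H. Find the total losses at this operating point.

P_in = √3·V·I·cosφ = 1.732×575×90.2×0.742 = 66654 W
P_out = 77.7×746 = 57964 W
Losses = P_in − P_out = 66654 − 57964 = 8690 W

8.69 kW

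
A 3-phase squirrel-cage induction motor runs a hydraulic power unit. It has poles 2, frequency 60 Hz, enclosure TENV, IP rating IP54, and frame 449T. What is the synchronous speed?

n_s = 120f/p = 120×60/2 = 3600 rpm

3600 rpm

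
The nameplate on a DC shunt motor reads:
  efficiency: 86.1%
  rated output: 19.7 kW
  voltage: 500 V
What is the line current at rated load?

P_out = 19.7 kW = 19700 W
P_in = P_out / η = 19700 / 0.861 = 22880 W
I = P_in / V = 22880 / 500 = 45.8 A

45.8 A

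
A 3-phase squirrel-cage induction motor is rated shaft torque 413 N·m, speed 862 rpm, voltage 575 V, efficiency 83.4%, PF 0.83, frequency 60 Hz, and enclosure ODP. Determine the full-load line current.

54.1 A

ω = 2π×862/60 = 90.27 rad/s; P_out = τω = 413 × 90.27 = 37282 W
P_in = P_out / η = 37282 / 0.834 = 44703 W
I_L = P_in / (√3·V_L·cosφ) = 44703 / (1.732 × 575 × 0.83) = 54.1 A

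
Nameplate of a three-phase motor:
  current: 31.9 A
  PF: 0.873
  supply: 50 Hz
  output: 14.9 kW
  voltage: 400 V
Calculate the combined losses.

4390 W

P_in = √3·V·I·cosφ = 1.732×400×31.9×0.873 = 19294 W
P_out = 14900 W
Losses = P_in − P_out = 19294 − 14900 = 4394 W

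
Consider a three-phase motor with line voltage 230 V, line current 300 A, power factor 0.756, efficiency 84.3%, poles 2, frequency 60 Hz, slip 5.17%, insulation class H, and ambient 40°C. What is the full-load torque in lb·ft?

157 lb·ft

P_in = √3·V·I·cosφ = 1.732 × 230 × 300 × 0.756 = 90348 W
P_out = η·P_in = 0.843 × 90348 = 76163 W
n_s = 120×60/2 = 3600 rpm; n = 3600×(1−0.0517) = 3414 rpm
ω = 2π×3414/60 = 357.5 rad/s
τ = P_out/ω = 76163/357.5 = 213 N·m
In lb·ft: 213/1.356 = 157 lb·ft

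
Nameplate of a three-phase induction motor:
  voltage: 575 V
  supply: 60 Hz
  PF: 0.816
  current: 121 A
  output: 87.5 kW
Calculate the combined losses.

10800 W

P_in = √3·V·I·cosφ = 1.732×575×121×0.816 = 98331 W
P_out = 87500 W
Losses = P_in − P_out = 98331 − 87500 = 10831 W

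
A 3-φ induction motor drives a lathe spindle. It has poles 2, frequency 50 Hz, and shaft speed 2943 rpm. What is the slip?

n_s = 120f/p = 120×50/2 = 3000 rpm
s = (n_s − n)/n_s = (3000 − 2943)/3000 = 0.0190

1.90 %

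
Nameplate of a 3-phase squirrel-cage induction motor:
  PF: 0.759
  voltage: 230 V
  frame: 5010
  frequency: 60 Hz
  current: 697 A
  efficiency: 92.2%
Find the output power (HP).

260 HP

P_in = √3·V·I·cosφ = 1.732 × 230 × 697 × 0.759 = 210742 W
P_out = η·P_in = 0.922 × 210742 = 194304 W
= 194304/746 = 260 HP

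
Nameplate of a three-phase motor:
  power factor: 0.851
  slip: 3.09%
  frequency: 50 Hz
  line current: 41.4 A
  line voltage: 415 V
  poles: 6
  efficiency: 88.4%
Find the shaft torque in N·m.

P_in = √3·V·I·cosφ = 1.732 × 415 × 41.4 × 0.851 = 25324 W
P_out = η·P_in = 0.884 × 25324 = 22386 W
n_s = 120×50/6 = 1000 rpm; n = 1000×(1−0.0309) = 969 rpm
ω = 2π×969/60 = 101.5 rad/s
τ = P_out/ω = 22386/101.5 = 221 N·m

221 N·m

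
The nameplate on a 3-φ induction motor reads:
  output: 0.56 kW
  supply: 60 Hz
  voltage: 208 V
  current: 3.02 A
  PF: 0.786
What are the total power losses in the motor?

295 W

P_in = √3·V·I·cosφ = 1.732×208×3.02×0.786 = 855 W
P_out = 560 W
Losses = P_in − P_out = 855 − 560 = 295 W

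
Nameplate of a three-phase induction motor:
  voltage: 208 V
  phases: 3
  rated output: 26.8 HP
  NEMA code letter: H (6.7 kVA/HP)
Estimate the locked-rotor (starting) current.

S_LR = 6.7 × 26.8 = 179.56 kVA
I_LR = S_LR/(√3·V_L) = 179560/(1.732×208) = 498 A

498 A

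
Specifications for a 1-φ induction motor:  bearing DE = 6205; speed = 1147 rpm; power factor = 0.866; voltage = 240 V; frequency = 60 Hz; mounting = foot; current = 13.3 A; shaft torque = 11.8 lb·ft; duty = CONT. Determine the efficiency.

69.5 %

τ = 11.8 lb·ft × 1.356 = 16 N·m
ω = 2π × 1147/60 = 120.1 rad/s; P_out = τω = 16 × 120.1 = 1922 W
P_in = V·I·cosφ = 240 × 13.3 × 0.866 = 2764 W
η = P_out / P_in = 1922 / 2764 = 0.695 = 69.5%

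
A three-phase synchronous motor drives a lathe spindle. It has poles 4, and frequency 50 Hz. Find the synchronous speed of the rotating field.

n_s = 120f/p = 120×50/4 = 1500 rpm

1500 rpm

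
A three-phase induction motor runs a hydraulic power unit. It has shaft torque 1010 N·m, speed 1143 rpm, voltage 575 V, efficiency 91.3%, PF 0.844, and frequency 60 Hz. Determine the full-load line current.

ω = 2π×1143/60 = 119.7 rad/s; P_out = τω = 1010 × 119.7 = 120897 W
P_in = P_out / η = 120897 / 0.913 = 132417 W
I_L = P_in / (√3·V_L·cosφ) = 132417 / (1.732 × 575 × 0.844) = 158 A

158 A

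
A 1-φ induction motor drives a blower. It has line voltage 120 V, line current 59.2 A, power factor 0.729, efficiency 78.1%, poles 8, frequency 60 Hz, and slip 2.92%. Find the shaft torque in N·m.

P_in = V·I·cosφ = 120 × 59.2 × 0.729 = 5179 W
P_out = η·P_in = 0.781 × 5179 = 4045 W
n_s = 120×60/8 = 900 rpm; n = 900×(1−0.0292) = 874 rpm
ω = 2π×874/60 = 91.53 rad/s
τ = P_out/ω = 4045/91.53 = 44.2 N·m

44.2 N·m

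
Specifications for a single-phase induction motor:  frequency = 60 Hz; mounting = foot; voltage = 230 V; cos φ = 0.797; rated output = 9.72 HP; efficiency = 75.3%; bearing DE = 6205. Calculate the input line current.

52.5 A

P_out = 9.72 × 746 = 7251 W
P_in = P_out / η = 7251 / 0.753 = 9629 W
I = P_in / (V·cosφ) = 9629 / (230 × 0.797) = 52.5 A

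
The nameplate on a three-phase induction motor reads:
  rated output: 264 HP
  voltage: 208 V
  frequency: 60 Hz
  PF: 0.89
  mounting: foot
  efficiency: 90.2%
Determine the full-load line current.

P_out = 264 × 746 = 196944 W
P_in = P_out / η = 196944 / 0.902 = 218341 W
I_L = P_in / (√3·V_L·cosφ) = 218341 / (1.732 × 208 × 0.89) = 681 A

681 A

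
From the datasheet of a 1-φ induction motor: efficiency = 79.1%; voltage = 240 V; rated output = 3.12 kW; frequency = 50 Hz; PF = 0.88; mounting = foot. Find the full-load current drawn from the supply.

P_out = 3.12 kW = 3120 W
P_in = P_out / η = 3120 / 0.791 = 3944 W
I = P_in / (V·cosφ) = 3944 / (240 × 0.88) = 18.7 A

18.7 A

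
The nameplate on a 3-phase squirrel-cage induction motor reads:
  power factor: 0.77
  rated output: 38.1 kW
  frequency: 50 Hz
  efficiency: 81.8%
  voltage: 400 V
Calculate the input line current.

P_out = 38.1 kW = 38100 W
P_in = P_out / η = 38100 / 0.818 = 46577 W
I_L = P_in / (√3·V_L·cosφ) = 46577 / (1.732 × 400 × 0.77) = 87.3 A

87.3 A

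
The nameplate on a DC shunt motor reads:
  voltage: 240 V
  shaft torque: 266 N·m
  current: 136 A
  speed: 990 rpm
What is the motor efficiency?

84.5 %

ω = 2π × 990/60 = 103.7 rad/s; P_out = τω = 266 × 103.7 = 27584 W
P_in = V·I = 240 × 136 = 32640 W
η = P_out / P_in = 27584 / 32640 = 0.845 = 84.5%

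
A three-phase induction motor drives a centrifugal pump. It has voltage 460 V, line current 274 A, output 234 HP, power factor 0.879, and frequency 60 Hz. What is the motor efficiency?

P_out = 234 × 746 = 174564 W
P_in = √3·V_L·I_L·cosφ = 1.732 × 460 × 274 × 0.879 = 191887 W
η = P_out / P_in = 174564 / 191887 = 0.910 = 91.0%

91.0 %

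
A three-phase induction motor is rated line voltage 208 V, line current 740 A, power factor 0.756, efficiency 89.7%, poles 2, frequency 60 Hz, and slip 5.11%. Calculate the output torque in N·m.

505 N·m

P_in = √3·V·I·cosφ = 1.732 × 208 × 740 × 0.756 = 201542 W
P_out = η·P_in = 0.897 × 201542 = 180783 W
n_s = 120×60/2 = 3600 rpm; n = 3600×(1−0.0511) = 3416 rpm
ω = 2π×3416/60 = 357.7 rad/s
τ = P_out/ω = 180783/357.7 = 505 N·m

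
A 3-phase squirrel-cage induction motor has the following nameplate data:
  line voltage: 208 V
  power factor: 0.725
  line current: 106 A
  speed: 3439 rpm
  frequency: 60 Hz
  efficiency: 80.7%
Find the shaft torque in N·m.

P_in = √3·V·I·cosφ = 1.732 × 208 × 106 × 0.725 = 27686 W
P_out = η·P_in = 0.807 × 27686 = 22343 W
n = 3439 rpm
ω = 2π×3439/60 = 360.1 rad/s
τ = P_out/ω = 22343/360.1 = 62 N·m

62 N·m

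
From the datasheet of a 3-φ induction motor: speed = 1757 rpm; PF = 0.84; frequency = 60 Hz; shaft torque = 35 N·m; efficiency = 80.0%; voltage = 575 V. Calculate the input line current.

ω = 2π×1757/60 = 184 rad/s; P_out = τω = 35 × 184 = 6440 W
P_in = P_out / η = 6440 / 0.800 = 8050 W
I_L = P_in / (√3·V_L·cosφ) = 8050 / (1.732 × 575 × 0.84) = 9.62 A

9.62 A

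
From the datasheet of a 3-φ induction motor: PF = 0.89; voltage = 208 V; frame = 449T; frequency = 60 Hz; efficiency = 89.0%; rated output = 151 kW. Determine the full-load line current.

529 A

P_out = 151 kW = 151000 W
P_in = P_out / η = 151000 / 0.890 = 169663 W
I_L = P_in / (√3·V_L·cosφ) = 169663 / (1.732 × 208 × 0.89) = 529 A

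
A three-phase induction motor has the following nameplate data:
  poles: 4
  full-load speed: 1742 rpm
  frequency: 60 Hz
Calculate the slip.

n_s = 120f/p = 120×60/4 = 1800 rpm
s = (n_s − n)/n_s = (1800 − 1742)/1800 = 0.0322

3.2 %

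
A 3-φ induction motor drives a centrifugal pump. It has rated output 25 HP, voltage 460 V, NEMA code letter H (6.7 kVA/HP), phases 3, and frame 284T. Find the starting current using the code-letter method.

S_LR = 6.7 × 25 = 167.5 kVA
I_LR = S_LR/(√3·V_L) = 167500/(1.732×460) = 210 A

210 A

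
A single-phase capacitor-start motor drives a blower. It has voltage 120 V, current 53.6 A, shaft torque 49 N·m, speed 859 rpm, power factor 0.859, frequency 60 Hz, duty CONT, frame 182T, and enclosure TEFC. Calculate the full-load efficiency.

79.8 %

ω = 2π × 859/60 = 89.95 rad/s; P_out = τω = 49 × 89.95 = 4408 W
P_in = V·I·cosφ = 120 × 53.6 × 0.859 = 5525 W
η = P_out / P_in = 4408 / 5525 = 0.798 = 79.8%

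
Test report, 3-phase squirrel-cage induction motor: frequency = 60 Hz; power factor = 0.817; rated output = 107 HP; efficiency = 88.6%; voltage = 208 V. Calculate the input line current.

P_out = 107 × 746 = 79822 W
P_in = P_out / η = 79822 / 0.886 = 90093 W
I_L = P_in / (√3·V_L·cosφ) = 90093 / (1.732 × 208 × 0.817) = 306 A

306 A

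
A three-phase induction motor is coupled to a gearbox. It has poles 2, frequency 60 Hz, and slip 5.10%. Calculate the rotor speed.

3416 rpm

n_s = 120f/p = 120×60/2 = 3600 rpm
n = n_s(1 − s) = 3600 × (1 − 0.051) = 3416 rpm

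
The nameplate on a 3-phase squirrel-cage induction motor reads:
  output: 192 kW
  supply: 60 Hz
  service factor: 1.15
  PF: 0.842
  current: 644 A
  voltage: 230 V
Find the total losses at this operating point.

P_in = √3·V·I·cosφ = 1.732×230×644×0.842 = 216010 W
P_out = 192000 W
Losses = P_in − P_out = 216010 − 192000 = 24010 W

24 kW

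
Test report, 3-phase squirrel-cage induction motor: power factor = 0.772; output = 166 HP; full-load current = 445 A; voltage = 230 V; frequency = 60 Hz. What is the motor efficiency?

90.5 %

P_out = 166 × 746 = 123836 W
P_in = √3·V_L·I_L·cosφ = 1.732 × 230 × 445 × 0.772 = 136853 W
η = P_out / P_in = 123836 / 136853 = 0.905 = 90.5%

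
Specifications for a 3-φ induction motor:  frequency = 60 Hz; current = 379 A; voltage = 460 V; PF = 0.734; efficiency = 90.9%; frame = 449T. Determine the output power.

P_in = √3·V·I·cosφ = 1.732 × 460 × 379 × 0.734 = 221636 W
P_out = η·P_in = 0.909 × 221636 = 201467 W

201 kW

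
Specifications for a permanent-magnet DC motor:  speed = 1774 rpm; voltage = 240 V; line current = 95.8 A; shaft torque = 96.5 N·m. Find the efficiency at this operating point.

ω = 2π × 1774/60 = 185.8 rad/s; P_out = τω = 96.5 × 185.8 = 17930 W
P_in = V·I = 240 × 95.8 = 22992 W
η = P_out / P_in = 17930 / 22992 = 0.780 = 78.0%

78.0 %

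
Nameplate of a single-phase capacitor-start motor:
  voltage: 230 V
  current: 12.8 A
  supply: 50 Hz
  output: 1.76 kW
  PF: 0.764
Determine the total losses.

P_in = V·I·cosφ = 230×12.8×0.764 = 2249 W
P_out = 1760 W
Losses = P_in − P_out = 2249 − 1760 = 489 W

489 W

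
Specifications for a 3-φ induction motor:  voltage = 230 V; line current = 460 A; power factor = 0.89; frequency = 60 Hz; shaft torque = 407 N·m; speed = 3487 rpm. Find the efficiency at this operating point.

91.1 %

ω = 2π × 3487/60 = 365.2 rad/s; P_out = τω = 407 × 365.2 = 148636 W
P_in = √3·V_L·I_L·cosφ = 1.732 × 230 × 460 × 0.89 = 163089 W
η = P_out / P_in = 148636 / 163089 = 0.911 = 91.1%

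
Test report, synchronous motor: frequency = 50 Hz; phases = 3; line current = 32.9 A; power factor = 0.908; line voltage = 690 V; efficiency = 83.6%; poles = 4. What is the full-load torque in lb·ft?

140 lb·ft

P_in = √3·V·I·cosφ = 1.732 × 690 × 32.9 × 0.908 = 35701 W
P_out = η·P_in = 0.836 × 35701 = 29846 W
n = n_s = 120×50/4 = 1500 rpm (synchronous)
ω = 2π×1500/60 = 157.1 rad/s
τ = P_out/ω = 29846/157.1 = 190 N·m
In lb·ft: 190/1.356 = 140 lb·ft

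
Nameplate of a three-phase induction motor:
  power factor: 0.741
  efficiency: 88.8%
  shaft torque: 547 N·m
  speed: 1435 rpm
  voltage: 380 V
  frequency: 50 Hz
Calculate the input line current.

190 A

ω = 2π×1435/60 = 150.3 rad/s; P_out = τω = 547 × 150.3 = 82214 W
P_in = P_out / η = 82214 / 0.888 = 92583 W
I_L = P_in / (√3·V_L·cosφ) = 92583 / (1.732 × 380 × 0.741) = 190 A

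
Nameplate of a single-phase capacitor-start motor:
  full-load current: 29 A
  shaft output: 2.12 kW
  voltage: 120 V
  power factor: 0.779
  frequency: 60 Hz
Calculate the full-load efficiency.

78.2 %

P_out = 2.12 kW = 2120 W
P_in = V·I·cosφ = 120 × 29 × 0.779 = 2711 W
η = P_out / P_in = 2120 / 2711 = 0.782 = 78.2%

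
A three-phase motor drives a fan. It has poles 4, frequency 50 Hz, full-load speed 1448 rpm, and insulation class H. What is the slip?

3.47 %

n_s = 120f/p = 120×50/4 = 1500 rpm
s = (n_s − n)/n_s = (1500 − 1448)/1500 = 0.0347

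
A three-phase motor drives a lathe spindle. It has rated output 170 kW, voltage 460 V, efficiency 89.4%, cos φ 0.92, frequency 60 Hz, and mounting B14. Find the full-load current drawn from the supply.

P_out = 170 kW = 170000 W
P_in = P_out / η = 170000 / 0.894 = 190157 W
I_L = P_in / (√3·V_L·cosφ) = 190157 / (1.732 × 460 × 0.92) = 259 A

259 A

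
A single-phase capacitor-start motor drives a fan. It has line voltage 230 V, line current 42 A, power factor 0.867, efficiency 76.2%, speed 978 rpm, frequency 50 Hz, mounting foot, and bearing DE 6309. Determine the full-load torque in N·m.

62.3 N·m

P_in = V·I·cosφ = 230 × 42 × 0.867 = 8375 W
P_out = η·P_in = 0.762 × 8375 = 6382 W
n = 978 rpm
ω = 2π×978/60 = 102.4 rad/s
τ = P_out/ω = 6382/102.4 = 62.3 N·m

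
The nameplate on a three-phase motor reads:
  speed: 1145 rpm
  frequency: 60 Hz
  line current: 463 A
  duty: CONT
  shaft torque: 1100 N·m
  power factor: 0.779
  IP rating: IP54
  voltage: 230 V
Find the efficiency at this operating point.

ω = 2π × 1145/60 = 119.9 rad/s; P_out = τω = 1100 × 119.9 = 131890 W
P_in = √3·V_L·I_L·cosφ = 1.732 × 230 × 463 × 0.779 = 143679 W
η = P_out / P_in = 131890 / 143679 = 0.918 = 91.8%

91.8 %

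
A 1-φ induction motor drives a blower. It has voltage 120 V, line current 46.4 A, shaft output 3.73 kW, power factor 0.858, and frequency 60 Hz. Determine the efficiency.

P_out = 3.73 kW = 3730 W
P_in = V·I·cosφ = 120 × 46.4 × 0.858 = 4777 W
η = P_out / P_in = 3730 / 4777 = 0.781 = 78.1%

78.1 %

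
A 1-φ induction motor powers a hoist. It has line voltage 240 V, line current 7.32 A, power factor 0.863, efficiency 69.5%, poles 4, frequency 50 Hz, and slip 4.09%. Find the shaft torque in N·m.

P_in = V·I·cosφ = 240 × 7.32 × 0.863 = 1516 W
P_out = η·P_in = 0.695 × 1516 = 1054 W
n_s = 120×50/4 = 1500 rpm; n = 1500×(1−0.0409) = 1439 rpm
ω = 2π×1439/60 = 150.7 rad/s
τ = P_out/ω = 1054/150.7 = 6.99 N·m

6.99 N·m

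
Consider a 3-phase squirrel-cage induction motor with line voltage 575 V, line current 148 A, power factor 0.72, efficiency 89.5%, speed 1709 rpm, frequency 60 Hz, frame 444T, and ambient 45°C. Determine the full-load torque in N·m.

P_in = √3·V·I·cosφ = 1.732 × 575 × 148 × 0.72 = 106123 W
P_out = η·P_in = 0.895 × 106123 = 94980 W
n = 1709 rpm
ω = 2π×1709/60 = 179 rad/s
τ = P_out/ω = 94980/179 = 531 N·m

531 N·m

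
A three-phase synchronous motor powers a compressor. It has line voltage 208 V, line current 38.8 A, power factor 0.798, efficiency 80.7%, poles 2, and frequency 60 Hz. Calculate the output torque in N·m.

23.9 N·m

P_in = √3·V·I·cosφ = 1.732 × 208 × 38.8 × 0.798 = 11154 W
P_out = η·P_in = 0.807 × 11154 = 9001 W
n = n_s = 120×60/2 = 3600 rpm (synchronous)
ω = 2π×3600/60 = 377 rad/s
τ = P_out/ω = 9001/377 = 23.9 N·m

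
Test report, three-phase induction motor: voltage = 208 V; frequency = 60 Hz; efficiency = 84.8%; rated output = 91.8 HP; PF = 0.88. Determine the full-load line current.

255 A

P_out = 91.8 × 746 = 68483 W
P_in = P_out / η = 68483 / 0.848 = 80758 W
I_L = P_in / (√3·V_L·cosφ) = 80758 / (1.732 × 208 × 0.88) = 255 A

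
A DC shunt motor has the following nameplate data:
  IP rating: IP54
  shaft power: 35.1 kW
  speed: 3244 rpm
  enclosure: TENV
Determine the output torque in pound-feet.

76.2 lb·ft

ω = 2π × 3244/60 = 339.7 rad/s
τ = P/ω = 35100/339.7 = 103.3 N·m
In lb·ft: 103.3/1.356 = 76.2 lb·ft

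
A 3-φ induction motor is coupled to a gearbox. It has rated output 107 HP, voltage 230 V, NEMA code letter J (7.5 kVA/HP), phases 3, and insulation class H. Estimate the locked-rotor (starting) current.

S_LR = 7.5 × 107 = 802.5 kVA
I_LR = S_LR/(√3·V_L) = 802500/(1.732×230) = 2010 A

2010 A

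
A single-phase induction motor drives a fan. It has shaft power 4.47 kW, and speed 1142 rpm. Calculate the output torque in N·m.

37.4 N·m

ω = 2π × 1142/60 = 119.6 rad/s
τ = P/ω = 4470/119.6 = 37.4 N·m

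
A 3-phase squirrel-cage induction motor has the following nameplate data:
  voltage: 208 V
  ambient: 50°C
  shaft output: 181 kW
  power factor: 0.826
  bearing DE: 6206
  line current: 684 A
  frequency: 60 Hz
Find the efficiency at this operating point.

P_out = 181 kW = 181000 W
P_in = √3·V_L·I_L·cosφ = 1.732 × 208 × 684 × 0.826 = 203539 W
η = P_out / P_in = 181000 / 203539 = 0.889 = 88.9%

88.9 %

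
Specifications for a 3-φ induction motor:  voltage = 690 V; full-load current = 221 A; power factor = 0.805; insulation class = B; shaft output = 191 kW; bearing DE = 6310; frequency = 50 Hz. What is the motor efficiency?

P_out = 191 kW = 191000 W
P_in = √3·V_L·I_L·cosφ = 1.732 × 690 × 221 × 0.805 = 212611 W
η = P_out / P_in = 191000 / 212611 = 0.898 = 89.8%

89.8 %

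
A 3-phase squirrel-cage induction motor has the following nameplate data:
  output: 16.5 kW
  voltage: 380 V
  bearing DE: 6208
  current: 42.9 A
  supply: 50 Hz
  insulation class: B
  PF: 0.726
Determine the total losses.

P_in = √3·V·I·cosφ = 1.732×380×42.9×0.726 = 20499 W
P_out = 16500 W
Losses = P_in − P_out = 20499 − 16500 = 3999 W

4 kW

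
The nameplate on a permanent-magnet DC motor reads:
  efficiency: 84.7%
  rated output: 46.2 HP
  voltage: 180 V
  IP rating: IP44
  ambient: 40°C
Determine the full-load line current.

P_out = 46.2 × 746 = 34465 W
P_in = P_out / η = 34465 / 0.847 = 40691 W
I = P_in / V = 40691 / 180 = 226 A

226 A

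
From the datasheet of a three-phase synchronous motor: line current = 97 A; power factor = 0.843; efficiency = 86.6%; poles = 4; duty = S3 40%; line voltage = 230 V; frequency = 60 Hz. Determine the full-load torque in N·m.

P_in = √3·V·I·cosφ = 1.732 × 230 × 97 × 0.843 = 32574 W
P_out = η·P_in = 0.866 × 32574 = 28209 W
n = n_s = 120×60/4 = 1800 rpm (synchronous)
ω = 2π×1800/60 = 188.5 rad/s
τ = P_out/ω = 28209/188.5 = 150 N·m

150 N·m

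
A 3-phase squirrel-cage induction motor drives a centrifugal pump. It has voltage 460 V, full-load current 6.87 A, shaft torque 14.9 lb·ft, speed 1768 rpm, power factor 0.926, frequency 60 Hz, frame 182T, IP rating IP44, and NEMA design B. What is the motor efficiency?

73.8 %

τ = 14.9 lb·ft × 1.356 = 20.2 N·m
ω = 2π × 1768/60 = 185.1 rad/s; P_out = τω = 20.2 × 185.1 = 3739 W
P_in = √3·V_L·I_L·cosφ = 1.732 × 460 × 6.87 × 0.926 = 5068 W
η = P_out / P_in = 3739 / 5068 = 0.738 = 73.8%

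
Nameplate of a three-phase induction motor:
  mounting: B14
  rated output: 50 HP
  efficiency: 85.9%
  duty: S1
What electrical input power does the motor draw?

P_out = 50 × 746 = 37300 W
P_in = P_out/η = 37300/0.859 = 43423 W = 43.4 kW

43.4 kW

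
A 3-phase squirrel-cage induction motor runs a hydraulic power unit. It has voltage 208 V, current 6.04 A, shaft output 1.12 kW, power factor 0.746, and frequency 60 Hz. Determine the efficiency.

P_out = 1.12 kW = 1120 W
P_in = √3·V_L·I_L·cosφ = 1.732 × 208 × 6.04 × 0.746 = 1623 W
η = P_out / P_in = 1120 / 1623 = 0.690 = 69.0%

69.0 %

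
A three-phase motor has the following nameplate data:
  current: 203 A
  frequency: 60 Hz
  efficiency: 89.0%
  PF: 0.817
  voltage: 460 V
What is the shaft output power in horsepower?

P_in = √3·V·I·cosφ = 1.732 × 460 × 203 × 0.817 = 132137 W
P_out = η·P_in = 0.89 × 132137 = 117602 W
= 117602/746 = 158 HP

158 HP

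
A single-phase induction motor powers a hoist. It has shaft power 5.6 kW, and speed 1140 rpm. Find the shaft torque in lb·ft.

ω = 2π × 1140/60 = 119.4 rad/s
τ = P/ω = 5600/119.4 = 46.9 N·m
In lb·ft: 46.9/1.356 = 34.6 lb·ft

34.6 lb·ft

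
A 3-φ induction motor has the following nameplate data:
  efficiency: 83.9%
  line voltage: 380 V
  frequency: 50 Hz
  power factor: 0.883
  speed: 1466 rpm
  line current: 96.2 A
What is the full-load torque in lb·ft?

225 lb·ft

P_in = √3·V·I·cosφ = 1.732 × 380 × 96.2 × 0.883 = 55907 W
P_out = η·P_in = 0.839 × 55907 = 46906 W
n = 1466 rpm
ω = 2π×1466/60 = 153.5 rad/s
τ = P_out/ω = 46906/153.5 = 305.6 N·m
In lb·ft: 305.6/1.356 = 225 lb·ft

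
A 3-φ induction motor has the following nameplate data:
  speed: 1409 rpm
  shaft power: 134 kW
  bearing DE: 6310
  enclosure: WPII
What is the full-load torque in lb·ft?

ω = 2π × 1409/60 = 147.6 rad/s
τ = P/ω = 134000/147.6 = 907.9 N·m
In lb·ft: 907.9/1.356 = 670 lb·ft

670 lb·ft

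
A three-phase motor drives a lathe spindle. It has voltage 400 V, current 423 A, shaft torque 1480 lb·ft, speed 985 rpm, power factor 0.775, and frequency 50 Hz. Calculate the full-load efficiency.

τ = 1480 lb·ft × 1.356 = 2007 N·m
ω = 2π × 985/60 = 103.1 rad/s; P_out = τω = 2007 × 103.1 = 206922 W
P_in = √3·V_L·I_L·cosφ = 1.732 × 400 × 423 × 0.775 = 227117 W
η = P_out / P_in = 206922 / 227117 = 0.911 = 91.1%

91.1 %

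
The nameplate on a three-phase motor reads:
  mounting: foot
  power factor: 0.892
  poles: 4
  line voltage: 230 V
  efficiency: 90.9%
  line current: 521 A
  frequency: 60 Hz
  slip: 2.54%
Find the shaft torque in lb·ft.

P_in = √3·V·I·cosφ = 1.732 × 230 × 521 × 0.892 = 185131 W
P_out = η·P_in = 0.909 × 185131 = 168284 W
n_s = 120×60/4 = 1800 rpm; n = 1800×(1−0.0254) = 1754 rpm
ω = 2π×1754/60 = 183.7 rad/s
τ = P_out/ω = 168284/183.7 = 916.1 N·m
In lb·ft: 916.1/1.356 = 676 lb·ft

676 lb·ft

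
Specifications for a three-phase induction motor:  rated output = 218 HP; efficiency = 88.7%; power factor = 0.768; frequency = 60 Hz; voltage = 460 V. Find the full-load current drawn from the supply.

300 A

P_out = 218 × 746 = 162628 W
P_in = P_out / η = 162628 / 0.887 = 183346 W
I_L = P_in / (√3·V_L·cosφ) = 183346 / (1.732 × 460 × 0.768) = 300 A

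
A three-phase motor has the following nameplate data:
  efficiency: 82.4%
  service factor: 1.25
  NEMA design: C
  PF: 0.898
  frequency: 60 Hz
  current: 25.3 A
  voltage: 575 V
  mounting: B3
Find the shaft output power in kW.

P_in = √3·V·I·cosφ = 1.732 × 575 × 25.3 × 0.898 = 22626 W
P_out = η·P_in = 0.824 × 22626 = 18644 W

18.6 kW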